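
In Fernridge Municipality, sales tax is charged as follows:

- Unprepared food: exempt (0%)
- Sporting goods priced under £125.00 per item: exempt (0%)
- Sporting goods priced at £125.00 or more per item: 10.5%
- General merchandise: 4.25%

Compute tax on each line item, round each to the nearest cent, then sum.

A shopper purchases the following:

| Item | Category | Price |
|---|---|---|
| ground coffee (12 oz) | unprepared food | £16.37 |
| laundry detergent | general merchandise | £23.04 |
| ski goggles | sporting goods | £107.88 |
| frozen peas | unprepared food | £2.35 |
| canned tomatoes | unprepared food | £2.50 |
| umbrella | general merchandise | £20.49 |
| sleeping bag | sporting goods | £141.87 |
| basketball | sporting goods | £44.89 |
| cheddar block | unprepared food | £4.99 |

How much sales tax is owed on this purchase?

£16.75

Ground coffee (12 oz) £16.37: unprepared food → 0% → £0.00
Laundry detergent £23.04: general merchandise → 4.25% → £0.98
Ski goggles £107.88: sporting goods, under £125.00 → 0% → £0.00
Frozen peas £2.35: unprepared food → 0% → £0.00
Canned tomatoes £2.50: unprepared food → 0% → £0.00
Umbrella £20.49: general merchandise → 4.25% → £0.87
Sleeping bag £141.87: sporting goods, £125.00 or more → 10.5% → £14.90
Basketball £44.89: sporting goods, under £125.00 → 0% → £0.00
Cheddar block £4.99: unprepared food → 0% → £0.00
Total tax = £0.98 + £0.87 + £14.90 = £16.75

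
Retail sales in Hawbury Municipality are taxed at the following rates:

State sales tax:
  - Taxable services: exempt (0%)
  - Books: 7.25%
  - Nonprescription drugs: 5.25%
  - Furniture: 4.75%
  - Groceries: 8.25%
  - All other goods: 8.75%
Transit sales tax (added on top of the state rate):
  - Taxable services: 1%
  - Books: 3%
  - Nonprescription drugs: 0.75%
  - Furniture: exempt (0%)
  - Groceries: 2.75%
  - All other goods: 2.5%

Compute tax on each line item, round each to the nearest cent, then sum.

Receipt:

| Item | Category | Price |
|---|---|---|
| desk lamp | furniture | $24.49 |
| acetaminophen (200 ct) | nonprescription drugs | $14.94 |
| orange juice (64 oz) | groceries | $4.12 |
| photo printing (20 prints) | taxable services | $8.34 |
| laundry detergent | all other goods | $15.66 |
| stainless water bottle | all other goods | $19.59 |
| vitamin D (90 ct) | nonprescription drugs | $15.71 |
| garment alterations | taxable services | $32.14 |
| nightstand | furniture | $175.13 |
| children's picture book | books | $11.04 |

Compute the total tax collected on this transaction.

$17.26

Desk lamp $24.49: furniture → 4.75% + 0% transit = 4.75% → $1.16
Acetaminophen (200 ct) $14.94: nonprescription drugs → 5.25% + 0.75% transit = 6% → $0.90
Orange juice (64 oz) $4.12: groceries → 8.25% + 2.75% transit = 11% → $0.45
Photo printing (20 prints) $8.34: taxable services → 0% + 1% transit = 1% → $0.08
Laundry detergent $15.66: all other goods → 8.75% + 2.5% transit = 11.25% → $1.76
Stainless water bottle $19.59: all other goods → 8.75% + 2.5% transit = 11.25% → $2.20
Vitamin D (90 ct) $15.71: nonprescription drugs → 5.25% + 0.75% transit = 6% → $0.94
Garment alterations $32.14: taxable services → 0% + 1% transit = 1% → $0.32
Nightstand $175.13: furniture → 4.75% + 0% transit = 4.75% → $8.32
Children's picture book $11.04: books → 7.25% + 3% transit = 10.25% → $1.13
Total tax = $1.16 + $0.90 + $0.45 + $0.08 + $1.76 + $2.20 + $0.94 + $0.32 + $8.32 + $1.13 = $17.26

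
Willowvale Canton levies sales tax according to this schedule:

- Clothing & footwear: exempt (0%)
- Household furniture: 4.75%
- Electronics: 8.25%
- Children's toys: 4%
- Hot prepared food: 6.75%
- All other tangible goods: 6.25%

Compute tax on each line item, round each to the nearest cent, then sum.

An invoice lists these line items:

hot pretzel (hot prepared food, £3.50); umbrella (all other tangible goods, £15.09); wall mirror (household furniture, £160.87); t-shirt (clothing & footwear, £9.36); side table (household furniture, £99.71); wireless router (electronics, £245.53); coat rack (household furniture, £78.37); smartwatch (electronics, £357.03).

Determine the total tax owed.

Hot pretzel £3.50: hot prepared food → 6.75% → £0.24
Umbrella £15.09: all other tangible goods → 6.25% → £0.94
Wall mirror £160.87: household furniture → 4.75% → £7.64
T-shirt £9.36: clothing & footwear → 0% → £0.00
Side table £99.71: household furniture → 4.75% → £4.74
Wireless router £245.53: electronics → 8.25% → £20.26
Coat rack £78.37: household furniture → 4.75% → £3.72
Smartwatch £357.03: electronics → 8.25% → £29.45
Total tax = £0.24 + £0.94 + £7.64 + £4.74 + £20.26 + £3.72 + £29.45 = £66.99

£66.99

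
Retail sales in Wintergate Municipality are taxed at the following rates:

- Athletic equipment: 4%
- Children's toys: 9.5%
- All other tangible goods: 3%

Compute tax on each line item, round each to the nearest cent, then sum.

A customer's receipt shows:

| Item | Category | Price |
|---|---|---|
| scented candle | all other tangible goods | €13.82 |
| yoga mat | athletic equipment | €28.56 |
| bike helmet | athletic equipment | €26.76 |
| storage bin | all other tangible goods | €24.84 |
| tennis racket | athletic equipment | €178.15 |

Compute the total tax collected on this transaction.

€10.50

Scented candle €13.82: all other tangible goods → 3% → €0.41
Yoga mat €28.56: athletic equipment → 4% → €1.14
Bike helmet €26.76: athletic equipment → 4% → €1.07
Storage bin €24.84: all other tangible goods → 3% → €0.75
Tennis racket €178.15: athletic equipment → 4% → €7.13
Total tax = €0.41 + €1.14 + €1.07 + €0.75 + €7.13 = €10.50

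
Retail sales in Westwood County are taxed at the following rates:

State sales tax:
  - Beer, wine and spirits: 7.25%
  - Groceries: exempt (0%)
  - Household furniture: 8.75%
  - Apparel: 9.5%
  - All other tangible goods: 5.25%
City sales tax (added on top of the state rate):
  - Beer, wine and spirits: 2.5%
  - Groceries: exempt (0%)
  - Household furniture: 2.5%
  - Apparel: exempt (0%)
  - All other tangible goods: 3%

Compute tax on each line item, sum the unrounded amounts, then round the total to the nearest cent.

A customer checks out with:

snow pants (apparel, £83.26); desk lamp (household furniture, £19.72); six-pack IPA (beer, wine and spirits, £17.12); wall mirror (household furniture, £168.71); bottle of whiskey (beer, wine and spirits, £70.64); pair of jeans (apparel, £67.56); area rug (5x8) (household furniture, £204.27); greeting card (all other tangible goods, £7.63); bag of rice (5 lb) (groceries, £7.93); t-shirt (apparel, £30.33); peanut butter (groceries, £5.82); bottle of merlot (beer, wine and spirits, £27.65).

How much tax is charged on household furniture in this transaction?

Desk lamp £19.72: household furniture → 8.75% + 2.5% city = 11.25% → £2.2185
Wall mirror £168.71: household furniture → 8.75% + 2.5% city = 11.25% → £18.979875
Area rug (5x8) £204.27: household furniture → 8.75% + 2.5% city = 11.25% → £22.980375
Tax on household furniture: unrounded sum = £44.17875 → £44.18

£44.18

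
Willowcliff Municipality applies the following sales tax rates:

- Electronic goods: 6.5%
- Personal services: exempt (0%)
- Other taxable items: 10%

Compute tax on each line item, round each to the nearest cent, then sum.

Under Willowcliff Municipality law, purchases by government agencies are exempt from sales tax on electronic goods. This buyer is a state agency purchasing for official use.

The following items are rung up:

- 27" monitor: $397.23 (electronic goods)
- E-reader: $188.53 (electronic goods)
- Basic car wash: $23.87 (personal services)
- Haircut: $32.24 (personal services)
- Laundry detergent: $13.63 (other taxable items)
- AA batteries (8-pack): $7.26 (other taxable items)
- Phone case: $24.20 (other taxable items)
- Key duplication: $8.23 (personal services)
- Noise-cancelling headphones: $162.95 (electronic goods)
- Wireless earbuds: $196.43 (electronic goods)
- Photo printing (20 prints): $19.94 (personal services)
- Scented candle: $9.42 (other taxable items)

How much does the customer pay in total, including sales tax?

$1089.38

27" monitor $397.23: electronic goods, buyer-exempt → 0% → $0.00
E-reader $188.53: electronic goods, buyer-exempt → 0% → $0.00
Basic car wash $23.87: personal services → 0% → $0.00
Haircut $32.24: personal services → 0% → $0.00
Laundry detergent $13.63: other taxable items → 10% → $1.36
AA batteries (8-pack) $7.26: other taxable items → 10% → $0.73
Phone case $24.20: other taxable items → 10% → $2.42
Key duplication $8.23: personal services → 0% → $0.00
Noise-cancelling headphones $162.95: electronic goods, buyer-exempt → 0% → $0.00
Wireless earbuds $196.43: electronic goods, buyer-exempt → 0% → $0.00
Photo printing (20 prints) $19.94: personal services → 0% → $0.00
Scented candle $9.42: other taxable items → 10% → $0.94
Subtotal = $1083.93; tax = $5.45; total due = $1089.38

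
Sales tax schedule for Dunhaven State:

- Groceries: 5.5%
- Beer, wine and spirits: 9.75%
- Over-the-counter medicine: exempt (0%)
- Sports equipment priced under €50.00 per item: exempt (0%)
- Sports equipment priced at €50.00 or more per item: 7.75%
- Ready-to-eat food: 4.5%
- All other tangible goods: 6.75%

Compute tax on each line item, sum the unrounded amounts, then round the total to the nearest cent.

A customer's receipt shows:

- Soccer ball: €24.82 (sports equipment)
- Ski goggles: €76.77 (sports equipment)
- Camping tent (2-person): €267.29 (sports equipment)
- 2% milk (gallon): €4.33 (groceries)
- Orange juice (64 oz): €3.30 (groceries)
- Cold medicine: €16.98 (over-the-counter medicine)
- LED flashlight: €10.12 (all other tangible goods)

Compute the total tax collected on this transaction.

Soccer ball €24.82: sports equipment, under €50.00 → 0% → €0.00
Ski goggles €76.77: sports equipment, €50.00 or more → 7.75% → €5.949675
Camping tent (2-person) €267.29: sports equipment, €50.00 or more → 7.75% → €20.714975
2% milk (gallon) €4.33: groceries → 5.5% → €0.23815
Orange juice (64 oz) €3.30: groceries → 5.5% → €0.1815
Cold medicine €16.98: over-the-counter medicine → 0% → €0.00
LED flashlight €10.12: all other tangible goods → 6.75% → €0.6831
Unrounded tax sum = €27.7674 → €27.77

€27.77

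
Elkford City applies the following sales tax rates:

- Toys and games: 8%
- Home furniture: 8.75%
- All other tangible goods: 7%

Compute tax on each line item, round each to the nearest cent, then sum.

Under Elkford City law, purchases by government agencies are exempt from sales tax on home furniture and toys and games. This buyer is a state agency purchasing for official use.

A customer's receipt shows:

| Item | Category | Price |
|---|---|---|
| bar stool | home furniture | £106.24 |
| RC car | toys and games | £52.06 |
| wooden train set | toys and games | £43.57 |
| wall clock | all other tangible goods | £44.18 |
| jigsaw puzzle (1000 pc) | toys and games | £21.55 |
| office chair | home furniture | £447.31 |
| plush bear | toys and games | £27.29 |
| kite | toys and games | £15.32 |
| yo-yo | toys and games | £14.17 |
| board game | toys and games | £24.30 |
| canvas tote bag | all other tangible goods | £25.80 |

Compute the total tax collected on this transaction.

£4.90

Bar stool £106.24: home furniture, buyer-exempt → 0% → £0.00
RC car £52.06: toys and games, buyer-exempt → 0% → £0.00
Wooden train set £43.57: toys and games, buyer-exempt → 0% → £0.00
Wall clock £44.18: all other tangible goods → 7% → £3.09
Jigsaw puzzle (1000 pc) £21.55: toys and games, buyer-exempt → 0% → £0.00
Office chair £447.31: home furniture, buyer-exempt → 0% → £0.00
Plush bear £27.29: toys and games, buyer-exempt → 0% → £0.00
Kite £15.32: toys and games, buyer-exempt → 0% → £0.00
Yo-yo £14.17: toys and games, buyer-exempt → 0% → £0.00
Board game £24.30: toys and games, buyer-exempt → 0% → £0.00
Canvas tote bag £25.80: all other tangible goods → 7% → £1.81
Total tax = £3.09 + £1.81 = £4.90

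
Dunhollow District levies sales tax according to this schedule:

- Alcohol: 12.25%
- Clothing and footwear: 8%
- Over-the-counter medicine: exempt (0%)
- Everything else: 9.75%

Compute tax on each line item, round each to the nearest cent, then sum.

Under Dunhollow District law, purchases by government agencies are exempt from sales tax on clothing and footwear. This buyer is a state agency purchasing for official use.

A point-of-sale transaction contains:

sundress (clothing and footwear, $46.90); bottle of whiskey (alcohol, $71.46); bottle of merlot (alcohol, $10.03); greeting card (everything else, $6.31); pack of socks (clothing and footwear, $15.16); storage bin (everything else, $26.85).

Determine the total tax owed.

$13.22

Sundress $46.90: clothing and footwear, buyer-exempt → 0% → $0.00
Bottle of whiskey $71.46: alcohol → 12.25% → $8.75
Bottle of merlot $10.03: alcohol → 12.25% → $1.23
Greeting card $6.31: everything else → 9.75% → $0.62
Pack of socks $15.16: clothing and footwear, buyer-exempt → 0% → $0.00
Storage bin $26.85: everything else → 9.75% → $2.62
Total tax = $8.75 + $1.23 + $0.62 + $2.62 = $13.22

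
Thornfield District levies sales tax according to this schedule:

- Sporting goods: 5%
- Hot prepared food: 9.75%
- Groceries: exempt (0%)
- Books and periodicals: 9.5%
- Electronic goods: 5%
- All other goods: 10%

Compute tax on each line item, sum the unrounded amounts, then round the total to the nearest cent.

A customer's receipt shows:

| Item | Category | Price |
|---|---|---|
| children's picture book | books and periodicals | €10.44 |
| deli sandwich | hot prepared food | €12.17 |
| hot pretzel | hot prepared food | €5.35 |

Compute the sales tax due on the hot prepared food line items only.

Deli sandwich €12.17: hot prepared food → 9.75% → €1.186575
Hot pretzel €5.35: hot prepared food → 9.75% → €0.521625
Tax on hot prepared food: unrounded sum = €1.7082 → €1.71

€1.71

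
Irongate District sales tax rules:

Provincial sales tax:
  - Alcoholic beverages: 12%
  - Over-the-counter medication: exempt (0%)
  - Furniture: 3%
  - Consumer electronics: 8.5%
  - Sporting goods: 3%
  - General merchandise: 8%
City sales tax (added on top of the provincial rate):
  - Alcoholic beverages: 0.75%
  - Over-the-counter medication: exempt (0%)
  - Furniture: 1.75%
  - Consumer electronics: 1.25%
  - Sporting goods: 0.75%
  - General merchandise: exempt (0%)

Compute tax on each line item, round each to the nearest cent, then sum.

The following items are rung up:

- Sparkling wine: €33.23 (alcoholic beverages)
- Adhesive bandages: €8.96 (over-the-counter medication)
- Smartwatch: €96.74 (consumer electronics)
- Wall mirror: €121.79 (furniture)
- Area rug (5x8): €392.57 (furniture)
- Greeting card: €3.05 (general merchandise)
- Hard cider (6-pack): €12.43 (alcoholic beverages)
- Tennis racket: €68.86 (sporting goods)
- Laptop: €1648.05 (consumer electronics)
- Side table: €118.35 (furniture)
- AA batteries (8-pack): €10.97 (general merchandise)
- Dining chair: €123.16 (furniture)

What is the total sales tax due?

€215.54

Sparkling wine €33.23: alcoholic beverages → 12% + 0.75% city = 12.75% → €4.24
Adhesive bandages €8.96: over-the-counter medication → 0% + 0% city = 0% → €0.00
Smartwatch €96.74: consumer electronics → 8.5% + 1.25% city = 9.75% → €9.43
Wall mirror €121.79: furniture → 3% + 1.75% city = 4.75% → €5.79
Area rug (5x8) €392.57: furniture → 3% + 1.75% city = 4.75% → €18.65
Greeting card €3.05: general merchandise → 8% + 0% city = 8% → €0.24
Hard cider (6-pack) €12.43: alcoholic beverages → 12% + 0.75% city = 12.75% → €1.58
Tennis racket €68.86: sporting goods → 3% + 0.75% city = 3.75% → €2.58
Laptop €1648.05: consumer electronics → 8.5% + 1.25% city = 9.75% → €160.68
Side table €118.35: furniture → 3% + 1.75% city = 4.75% → €5.62
AA batteries (8-pack) €10.97: general merchandise → 8% + 0% city = 8% → €0.88
Dining chair €123.16: furniture → 3% + 1.75% city = 4.75% → €5.85
Total tax = €4.24 + €9.43 + €5.79 + €18.65 + €0.24 + €1.58 + €2.58 + €160.68 + €5.62 + €0.88 + €5.85 = €215.54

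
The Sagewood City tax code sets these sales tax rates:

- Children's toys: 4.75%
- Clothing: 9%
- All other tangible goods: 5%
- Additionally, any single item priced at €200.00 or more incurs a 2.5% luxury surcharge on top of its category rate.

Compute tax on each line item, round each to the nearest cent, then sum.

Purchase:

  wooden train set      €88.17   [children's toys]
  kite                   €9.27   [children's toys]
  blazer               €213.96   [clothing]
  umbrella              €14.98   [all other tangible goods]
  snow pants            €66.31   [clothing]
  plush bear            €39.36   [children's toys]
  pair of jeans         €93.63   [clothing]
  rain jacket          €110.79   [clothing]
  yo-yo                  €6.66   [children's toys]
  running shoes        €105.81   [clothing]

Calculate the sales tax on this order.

€66.07

Wooden train set €88.17: children's toys → 4.75% → €4.19
Kite €9.27: children's toys → 4.75% → €0.44
Blazer €213.96: clothing → 9% + 2.5% surcharge = 11.5% → €24.61
Umbrella €14.98: all other tangible goods → 5% → €0.75
Snow pants €66.31: clothing → 9% → €5.97
Plush bear €39.36: children's toys → 4.75% → €1.87
Pair of jeans €93.63: clothing → 9% → €8.43
Rain jacket €110.79: clothing → 9% → €9.97
Yo-yo €6.66: children's toys → 4.75% → €0.32
Running shoes €105.81: clothing → 9% → €9.52
Total tax = €4.19 + €0.44 + €24.61 + €0.75 + €5.97 + €1.87 + €8.43 + €9.97 + €0.32 + €9.52 = €66.07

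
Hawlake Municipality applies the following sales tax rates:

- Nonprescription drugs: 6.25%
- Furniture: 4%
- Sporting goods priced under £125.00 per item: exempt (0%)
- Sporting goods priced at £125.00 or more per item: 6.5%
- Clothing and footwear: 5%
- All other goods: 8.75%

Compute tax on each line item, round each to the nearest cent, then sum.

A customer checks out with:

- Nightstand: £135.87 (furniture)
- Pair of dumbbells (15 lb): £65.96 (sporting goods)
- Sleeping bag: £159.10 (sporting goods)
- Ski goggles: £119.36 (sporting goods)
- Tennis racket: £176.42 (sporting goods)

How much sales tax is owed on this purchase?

£27.24

Nightstand £135.87: furniture → 4% → £5.43
Pair of dumbbells (15 lb) £65.96: sporting goods, under £125.00 → 0% → £0.00
Sleeping bag £159.10: sporting goods, £125.00 or more → 6.5% → £10.34
Ski goggles £119.36: sporting goods, under £125.00 → 0% → £0.00
Tennis racket £176.42: sporting goods, £125.00 or more → 6.5% → £11.47
Total tax = £5.43 + £10.34 + £11.47 = £27.24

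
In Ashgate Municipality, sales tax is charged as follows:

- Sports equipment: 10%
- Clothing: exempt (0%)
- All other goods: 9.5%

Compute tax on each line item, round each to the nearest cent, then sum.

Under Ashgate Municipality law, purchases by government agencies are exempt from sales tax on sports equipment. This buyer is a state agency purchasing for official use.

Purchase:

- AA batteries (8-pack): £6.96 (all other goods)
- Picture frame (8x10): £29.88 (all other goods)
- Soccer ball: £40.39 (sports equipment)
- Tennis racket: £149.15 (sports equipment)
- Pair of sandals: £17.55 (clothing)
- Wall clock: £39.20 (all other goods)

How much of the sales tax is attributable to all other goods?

AA batteries (8-pack) £6.96: all other goods → 9.5% → £0.66
Picture frame (8x10) £29.88: all other goods → 9.5% → £2.84
Wall clock £39.20: all other goods → 9.5% → £3.72
Tax on all other goods = £0.66 + £2.84 + £3.72 = £7.22

£7.22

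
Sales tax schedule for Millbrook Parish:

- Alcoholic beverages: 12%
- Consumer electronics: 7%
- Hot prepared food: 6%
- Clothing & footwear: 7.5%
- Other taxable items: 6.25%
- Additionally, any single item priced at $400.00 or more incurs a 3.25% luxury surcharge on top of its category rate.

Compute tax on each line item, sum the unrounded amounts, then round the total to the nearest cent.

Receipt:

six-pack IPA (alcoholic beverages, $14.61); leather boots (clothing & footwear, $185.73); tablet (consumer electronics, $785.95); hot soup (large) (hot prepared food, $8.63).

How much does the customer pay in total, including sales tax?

$1091.68

Six-pack IPA $14.61: alcoholic beverages → 12% → $1.7532
Leather boots $185.73: clothing & footwear → 7.5% → $13.92975
Tablet $785.95: consumer electronics → 7% + 3.25% surcharge = 10.25% → $80.559875
Hot soup (large) $8.63: hot prepared food → 6% → $0.5178
Subtotal = $994.92; unrounded tax = $96.760625 → $96.76; total due = $1091.68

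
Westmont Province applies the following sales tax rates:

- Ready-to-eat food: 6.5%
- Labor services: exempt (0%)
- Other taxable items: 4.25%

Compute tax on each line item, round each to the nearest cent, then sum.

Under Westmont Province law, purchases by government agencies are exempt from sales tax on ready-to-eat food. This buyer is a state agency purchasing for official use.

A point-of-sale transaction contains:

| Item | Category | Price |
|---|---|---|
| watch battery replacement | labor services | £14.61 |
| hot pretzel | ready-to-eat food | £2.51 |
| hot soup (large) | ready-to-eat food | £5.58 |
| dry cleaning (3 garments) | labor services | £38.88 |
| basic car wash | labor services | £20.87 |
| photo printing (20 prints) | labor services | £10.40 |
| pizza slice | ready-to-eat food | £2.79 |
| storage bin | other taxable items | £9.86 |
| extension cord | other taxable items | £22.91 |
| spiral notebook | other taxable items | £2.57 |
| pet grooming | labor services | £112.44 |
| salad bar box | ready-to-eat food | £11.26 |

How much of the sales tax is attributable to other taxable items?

£1.50

Storage bin £9.86: other taxable items → 4.25% → £0.42
Extension cord £22.91: other taxable items → 4.25% → £0.97
Spiral notebook £2.57: other taxable items → 4.25% → £0.11
Tax on other taxable items = £0.42 + £0.97 + £0.11 = £1.50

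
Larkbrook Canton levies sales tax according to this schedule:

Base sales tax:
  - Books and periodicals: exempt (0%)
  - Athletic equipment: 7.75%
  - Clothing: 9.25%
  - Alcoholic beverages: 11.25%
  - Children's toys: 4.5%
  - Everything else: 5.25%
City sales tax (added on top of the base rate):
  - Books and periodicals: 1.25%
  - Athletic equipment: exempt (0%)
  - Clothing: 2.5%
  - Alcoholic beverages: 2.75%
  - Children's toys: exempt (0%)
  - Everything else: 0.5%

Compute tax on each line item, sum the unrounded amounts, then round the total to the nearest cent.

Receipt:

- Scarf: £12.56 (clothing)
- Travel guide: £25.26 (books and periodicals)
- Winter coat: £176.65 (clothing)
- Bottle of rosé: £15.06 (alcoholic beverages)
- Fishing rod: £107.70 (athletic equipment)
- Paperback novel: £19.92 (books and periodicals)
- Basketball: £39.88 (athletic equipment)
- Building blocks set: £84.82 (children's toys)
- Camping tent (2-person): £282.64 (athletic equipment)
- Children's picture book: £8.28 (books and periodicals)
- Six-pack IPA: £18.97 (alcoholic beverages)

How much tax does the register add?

Scarf £12.56: clothing → 9.25% + 2.5% city = 11.75% → £1.4758
Travel guide £25.26: books and periodicals → 0% + 1.25% city = 1.25% → £0.31575
Winter coat £176.65: clothing → 9.25% + 2.5% city = 11.75% → £20.756375
Bottle of rosé £15.06: alcoholic beverages → 11.25% + 2.75% city = 14% → £2.1084
Fishing rod £107.70: athletic equipment → 7.75% + 0% city = 7.75% → £8.34675
Paperback novel £19.92: books and periodicals → 0% + 1.25% city = 1.25% → £0.249
Basketball £39.88: athletic equipment → 7.75% + 0% city = 7.75% → £3.0907
Building blocks set £84.82: children's toys → 4.5% + 0% city = 4.5% → £3.8169
Camping tent (2-person) £282.64: athletic equipment → 7.75% + 0% city = 7.75% → £21.9046
Children's picture book £8.28: books and periodicals → 0% + 1.25% city = 1.25% → £0.1035
Six-pack IPA £18.97: alcoholic beverages → 11.25% + 2.75% city = 14% → £2.6558
Unrounded tax sum = £64.823575 → £64.82

£64.82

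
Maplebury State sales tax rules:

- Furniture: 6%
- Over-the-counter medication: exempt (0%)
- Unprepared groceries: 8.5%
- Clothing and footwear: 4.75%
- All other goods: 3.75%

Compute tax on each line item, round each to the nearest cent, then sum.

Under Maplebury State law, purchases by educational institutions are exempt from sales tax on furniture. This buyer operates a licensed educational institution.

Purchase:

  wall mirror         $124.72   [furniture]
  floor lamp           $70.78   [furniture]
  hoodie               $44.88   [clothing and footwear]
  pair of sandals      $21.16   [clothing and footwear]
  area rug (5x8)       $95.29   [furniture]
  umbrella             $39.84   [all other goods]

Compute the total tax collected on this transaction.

Wall mirror $124.72: furniture, buyer-exempt → 0% → $0.00
Floor lamp $70.78: furniture, buyer-exempt → 0% → $0.00
Hoodie $44.88: clothing and footwear → 4.75% → $2.13
Pair of sandals $21.16: clothing and footwear → 4.75% → $1.01
Area rug (5x8) $95.29: furniture, buyer-exempt → 0% → $0.00
Umbrella $39.84: all other goods → 3.75% → $1.49
Total tax = $2.13 + $1.01 + $1.49 = $4.63

$4.63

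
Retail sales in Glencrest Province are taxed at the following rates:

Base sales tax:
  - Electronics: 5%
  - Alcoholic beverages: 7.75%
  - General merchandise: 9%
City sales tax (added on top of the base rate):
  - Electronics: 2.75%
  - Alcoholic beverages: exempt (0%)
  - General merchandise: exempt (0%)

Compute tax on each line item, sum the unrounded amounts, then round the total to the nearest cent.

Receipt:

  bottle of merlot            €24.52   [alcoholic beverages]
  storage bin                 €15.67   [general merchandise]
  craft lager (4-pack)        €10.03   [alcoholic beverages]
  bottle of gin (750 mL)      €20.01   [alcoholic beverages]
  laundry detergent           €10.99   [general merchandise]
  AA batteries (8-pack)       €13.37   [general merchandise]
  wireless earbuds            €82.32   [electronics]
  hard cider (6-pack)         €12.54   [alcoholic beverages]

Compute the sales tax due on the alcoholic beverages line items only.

Bottle of merlot €24.52: alcoholic beverages → 7.75% + 0% city = 7.75% → €1.9003
Craft lager (4-pack) €10.03: alcoholic beverages → 7.75% + 0% city = 7.75% → €0.777325
Bottle of gin (750 mL) €20.01: alcoholic beverages → 7.75% + 0% city = 7.75% → €1.550775
Hard cider (6-pack) €12.54: alcoholic beverages → 7.75% + 0% city = 7.75% → €0.97185
Tax on alcoholic beverages: unrounded sum = €5.20025 → €5.20

€5.20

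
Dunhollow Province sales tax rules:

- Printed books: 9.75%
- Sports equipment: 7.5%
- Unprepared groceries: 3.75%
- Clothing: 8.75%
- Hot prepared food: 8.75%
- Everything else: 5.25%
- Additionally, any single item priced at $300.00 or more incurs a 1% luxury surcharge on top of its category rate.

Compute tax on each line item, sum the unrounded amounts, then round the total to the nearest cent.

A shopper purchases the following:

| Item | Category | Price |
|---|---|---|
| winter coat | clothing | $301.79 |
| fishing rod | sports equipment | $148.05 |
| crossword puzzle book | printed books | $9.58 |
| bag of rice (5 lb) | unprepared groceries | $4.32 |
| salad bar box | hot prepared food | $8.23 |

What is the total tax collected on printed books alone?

Crossword puzzle book $9.58: printed books → 9.75% → $0.93405
Tax on printed books: unrounded sum = $0.93405 → $0.93

$0.93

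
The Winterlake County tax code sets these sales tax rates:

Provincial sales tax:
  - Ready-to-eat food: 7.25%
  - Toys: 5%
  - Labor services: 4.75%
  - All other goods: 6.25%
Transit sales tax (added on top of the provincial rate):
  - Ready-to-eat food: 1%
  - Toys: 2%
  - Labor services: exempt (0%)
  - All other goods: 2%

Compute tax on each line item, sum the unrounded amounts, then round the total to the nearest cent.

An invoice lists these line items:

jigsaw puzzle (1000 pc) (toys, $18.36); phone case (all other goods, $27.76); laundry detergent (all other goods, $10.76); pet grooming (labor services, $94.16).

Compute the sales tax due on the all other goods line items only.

$3.18

Phone case $27.76: all other goods → 6.25% + 2% transit = 8.25% → $2.2902
Laundry detergent $10.76: all other goods → 6.25% + 2% transit = 8.25% → $0.8877
Tax on all other goods: unrounded sum = $3.1779 → $3.18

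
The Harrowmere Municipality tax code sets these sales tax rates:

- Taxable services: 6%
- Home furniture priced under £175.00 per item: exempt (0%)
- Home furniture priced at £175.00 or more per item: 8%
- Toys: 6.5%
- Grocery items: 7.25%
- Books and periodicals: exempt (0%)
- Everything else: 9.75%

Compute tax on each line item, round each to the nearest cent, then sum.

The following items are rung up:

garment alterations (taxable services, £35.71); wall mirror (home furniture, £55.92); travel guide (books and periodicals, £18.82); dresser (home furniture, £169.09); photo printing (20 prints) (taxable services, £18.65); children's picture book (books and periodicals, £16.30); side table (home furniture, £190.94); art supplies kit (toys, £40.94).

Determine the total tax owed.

Garment alterations £35.71: taxable services → 6% → £2.14
Wall mirror £55.92: home furniture, under £175.00 → 0% → £0.00
Travel guide £18.82: books and periodicals → 0% → £0.00
Dresser £169.09: home furniture, under £175.00 → 0% → £0.00
Photo printing (20 prints) £18.65: taxable services → 6% → £1.12
Children's picture book £16.30: books and periodicals → 0% → £0.00
Side table £190.94: home furniture, £175.00 or more → 8% → £15.28
Art supplies kit £40.94: toys → 6.5% → £2.66
Total tax = £2.14 + £1.12 + £15.28 + £2.66 = £21.20

£21.20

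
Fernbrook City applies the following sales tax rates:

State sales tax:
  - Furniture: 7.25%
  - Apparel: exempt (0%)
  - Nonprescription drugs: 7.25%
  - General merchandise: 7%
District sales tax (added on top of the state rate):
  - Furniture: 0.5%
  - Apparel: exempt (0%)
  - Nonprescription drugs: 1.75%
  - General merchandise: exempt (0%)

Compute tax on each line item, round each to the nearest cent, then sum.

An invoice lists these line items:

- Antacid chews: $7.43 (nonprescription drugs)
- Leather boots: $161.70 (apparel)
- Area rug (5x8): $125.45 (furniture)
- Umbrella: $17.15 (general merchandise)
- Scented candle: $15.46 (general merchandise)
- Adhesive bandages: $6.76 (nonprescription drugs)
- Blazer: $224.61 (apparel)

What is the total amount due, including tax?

$571.84

Antacid chews $7.43: nonprescription drugs → 7.25% + 1.75% district = 9% → $0.67
Leather boots $161.70: apparel → 0% + 0% district = 0% → $0.00
Area rug (5x8) $125.45: furniture → 7.25% + 0.5% district = 7.75% → $9.72
Umbrella $17.15: general merchandise → 7% + 0% district = 7% → $1.20
Scented candle $15.46: general merchandise → 7% + 0% district = 7% → $1.08
Adhesive bandages $6.76: nonprescription drugs → 7.25% + 1.75% district = 9% → $0.61
Blazer $224.61: apparel → 0% + 0% district = 0% → $0.00
Subtotal = $558.56; tax = $13.28; total due = $571.84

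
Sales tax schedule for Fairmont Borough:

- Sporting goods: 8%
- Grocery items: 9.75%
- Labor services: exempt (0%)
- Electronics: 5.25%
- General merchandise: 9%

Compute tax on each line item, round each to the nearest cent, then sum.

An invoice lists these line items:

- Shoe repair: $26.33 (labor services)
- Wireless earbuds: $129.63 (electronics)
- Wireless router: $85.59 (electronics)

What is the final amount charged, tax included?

Shoe repair $26.33: labor services → 0% → $0.00
Wireless earbuds $129.63: electronics → 5.25% → $6.81
Wireless router $85.59: electronics → 5.25% → $4.49
Subtotal = $241.55; tax = $11.30; total due = $252.85

$252.85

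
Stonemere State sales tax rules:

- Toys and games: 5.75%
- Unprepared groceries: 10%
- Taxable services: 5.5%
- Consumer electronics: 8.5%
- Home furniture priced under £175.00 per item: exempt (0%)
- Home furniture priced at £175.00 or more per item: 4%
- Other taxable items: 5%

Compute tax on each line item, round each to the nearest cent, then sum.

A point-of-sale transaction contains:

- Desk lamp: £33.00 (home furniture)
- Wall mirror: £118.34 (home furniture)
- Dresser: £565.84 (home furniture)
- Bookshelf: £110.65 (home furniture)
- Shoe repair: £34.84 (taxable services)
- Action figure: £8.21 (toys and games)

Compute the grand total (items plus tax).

£895.90

Desk lamp £33.00: home furniture, under £175.00 → 0% → £0.00
Wall mirror £118.34: home furniture, under £175.00 → 0% → £0.00
Dresser £565.84: home furniture, £175.00 or more → 4% → £22.63
Bookshelf £110.65: home furniture, under £175.00 → 0% → £0.00
Shoe repair £34.84: taxable services → 5.5% → £1.92
Action figure £8.21: toys and games → 5.75% → £0.47
Subtotal = £870.88; tax = £25.02; total due = £895.90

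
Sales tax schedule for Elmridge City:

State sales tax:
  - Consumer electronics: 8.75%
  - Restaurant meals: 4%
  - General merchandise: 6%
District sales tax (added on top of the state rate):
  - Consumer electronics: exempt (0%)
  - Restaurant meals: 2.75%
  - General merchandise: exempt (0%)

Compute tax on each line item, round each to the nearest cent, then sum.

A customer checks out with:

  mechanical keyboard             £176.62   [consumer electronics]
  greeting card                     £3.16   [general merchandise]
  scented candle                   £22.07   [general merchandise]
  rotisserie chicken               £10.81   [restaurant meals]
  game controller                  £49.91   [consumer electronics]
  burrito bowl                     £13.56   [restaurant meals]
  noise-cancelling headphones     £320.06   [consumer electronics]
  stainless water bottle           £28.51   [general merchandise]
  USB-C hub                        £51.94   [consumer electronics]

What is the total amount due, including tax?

Mechanical keyboard £176.62: consumer electronics → 8.75% + 0% district = 8.75% → £15.45
Greeting card £3.16: general merchandise → 6% + 0% district = 6% → £0.19
Scented candle £22.07: general merchandise → 6% + 0% district = 6% → £1.32
Rotisserie chicken £10.81: restaurant meals → 4% + 2.75% district = 6.75% → £0.73
Game controller £49.91: consumer electronics → 8.75% + 0% district = 8.75% → £4.37
Burrito bowl £13.56: restaurant meals → 4% + 2.75% district = 6.75% → £0.92
Noise-cancelling headphones £320.06: consumer electronics → 8.75% + 0% district = 8.75% → £28.01
Stainless water bottle £28.51: general merchandise → 6% + 0% district = 6% → £1.71
USB-C hub £51.94: consumer electronics → 8.75% + 0% district = 8.75% → £4.54
Subtotal = £676.64; tax = £57.24; total due = £733.88

£733.88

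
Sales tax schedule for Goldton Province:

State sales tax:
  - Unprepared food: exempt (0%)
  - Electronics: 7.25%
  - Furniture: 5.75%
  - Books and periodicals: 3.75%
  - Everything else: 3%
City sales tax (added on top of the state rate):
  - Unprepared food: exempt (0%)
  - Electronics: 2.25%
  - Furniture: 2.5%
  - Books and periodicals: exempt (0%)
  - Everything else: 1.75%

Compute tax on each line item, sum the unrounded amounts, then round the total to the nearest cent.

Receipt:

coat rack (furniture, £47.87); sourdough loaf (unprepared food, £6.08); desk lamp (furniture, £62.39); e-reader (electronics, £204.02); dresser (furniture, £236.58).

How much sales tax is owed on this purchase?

Coat rack £47.87: furniture → 5.75% + 2.5% city = 8.25% → £3.949275
Sourdough loaf £6.08: unprepared food → 0% + 0% city = 0% → £0.00
Desk lamp £62.39: furniture → 5.75% + 2.5% city = 8.25% → £5.147175
E-reader £204.02: electronics → 7.25% + 2.25% city = 9.5% → £19.3819
Dresser £236.58: furniture → 5.75% + 2.5% city = 8.25% → £19.51785
Unrounded tax sum = £47.9962 → £48.00

£48.00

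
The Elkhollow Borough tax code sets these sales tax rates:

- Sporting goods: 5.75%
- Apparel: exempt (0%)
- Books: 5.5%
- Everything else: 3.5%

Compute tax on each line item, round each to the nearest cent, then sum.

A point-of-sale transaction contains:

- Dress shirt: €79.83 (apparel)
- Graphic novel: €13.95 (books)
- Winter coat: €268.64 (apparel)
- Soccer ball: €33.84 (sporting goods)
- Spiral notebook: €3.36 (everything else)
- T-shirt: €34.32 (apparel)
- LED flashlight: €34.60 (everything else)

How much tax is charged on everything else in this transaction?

€1.33

Spiral notebook €3.36: everything else → 3.5% → €0.12
LED flashlight €34.60: everything else → 3.5% → €1.21
Tax on everything else = €0.12 + €1.21 = €1.33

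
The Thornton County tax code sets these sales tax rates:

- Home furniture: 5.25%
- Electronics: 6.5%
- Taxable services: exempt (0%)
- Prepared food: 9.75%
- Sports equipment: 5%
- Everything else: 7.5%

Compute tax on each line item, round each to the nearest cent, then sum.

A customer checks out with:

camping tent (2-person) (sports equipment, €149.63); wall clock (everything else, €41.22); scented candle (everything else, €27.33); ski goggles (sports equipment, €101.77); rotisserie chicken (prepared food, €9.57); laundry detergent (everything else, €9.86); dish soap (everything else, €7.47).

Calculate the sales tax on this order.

€19.94

Camping tent (2-person) €149.63: sports equipment → 5% → €7.48
Wall clock €41.22: everything else → 7.5% → €3.09
Scented candle €27.33: everything else → 7.5% → €2.05
Ski goggles €101.77: sports equipment → 5% → €5.09
Rotisserie chicken €9.57: prepared food → 9.75% → €0.93
Laundry detergent €9.86: everything else → 7.5% → €0.74
Dish soap €7.47: everything else → 7.5% → €0.56
Total tax = €7.48 + €3.09 + €2.05 + €5.09 + €0.93 + €0.74 + €0.56 = €19.94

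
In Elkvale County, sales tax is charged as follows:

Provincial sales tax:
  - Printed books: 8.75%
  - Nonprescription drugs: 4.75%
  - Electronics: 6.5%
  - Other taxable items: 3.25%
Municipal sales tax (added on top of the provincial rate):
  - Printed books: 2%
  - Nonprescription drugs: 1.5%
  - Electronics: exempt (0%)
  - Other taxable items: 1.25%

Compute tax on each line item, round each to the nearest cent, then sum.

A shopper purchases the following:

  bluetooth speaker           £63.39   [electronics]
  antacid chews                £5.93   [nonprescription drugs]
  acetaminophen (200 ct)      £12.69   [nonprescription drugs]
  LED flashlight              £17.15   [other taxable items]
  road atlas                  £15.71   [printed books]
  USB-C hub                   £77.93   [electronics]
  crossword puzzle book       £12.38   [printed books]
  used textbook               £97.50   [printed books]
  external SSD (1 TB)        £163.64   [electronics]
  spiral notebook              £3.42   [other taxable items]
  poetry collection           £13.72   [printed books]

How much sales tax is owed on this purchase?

Bluetooth speaker £63.39: electronics → 6.5% + 0% municipal = 6.5% → £4.12
Antacid chews £5.93: nonprescription drugs → 4.75% + 1.5% municipal = 6.25% → £0.37
Acetaminophen (200 ct) £12.69: nonprescription drugs → 4.75% + 1.5% municipal = 6.25% → £0.79
LED flashlight £17.15: other taxable items → 3.25% + 1.25% municipal = 4.5% → £0.77
Road atlas £15.71: printed books → 8.75% + 2% municipal = 10.75% → £1.69
USB-C hub £77.93: electronics → 6.5% + 0% municipal = 6.5% → £5.07
Crossword puzzle book £12.38: printed books → 8.75% + 2% municipal = 10.75% → £1.33
Used textbook £97.50: printed books → 8.75% + 2% municipal = 10.75% → £10.48
External SSD (1 TB) £163.64: electronics → 6.5% + 0% municipal = 6.5% → £10.64
Spiral notebook £3.42: other taxable items → 3.25% + 1.25% municipal = 4.5% → £0.15
Poetry collection £13.72: printed books → 8.75% + 2% municipal = 10.75% → £1.47
Total tax = £4.12 + £0.37 + £0.79 + £0.77 + £1.69 + £5.07 + £1.33 + £10.48 + £10.64 + £0.15 + £1.47 = £36.88

£36.88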